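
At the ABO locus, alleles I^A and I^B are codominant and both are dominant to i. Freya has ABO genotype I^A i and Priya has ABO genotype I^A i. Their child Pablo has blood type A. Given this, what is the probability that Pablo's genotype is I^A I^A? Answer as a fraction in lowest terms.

Cross I^A i × I^A i → 1/4 I^A I^A, 1/2 I^A i, 1/4 i i.
Type-A genotypes among offspring: I^A I^A (1/4), I^A i (1/2); total 3/4.
P(I^A I^A | type A) = (1/4) / (3/4) = 1/3.

1/3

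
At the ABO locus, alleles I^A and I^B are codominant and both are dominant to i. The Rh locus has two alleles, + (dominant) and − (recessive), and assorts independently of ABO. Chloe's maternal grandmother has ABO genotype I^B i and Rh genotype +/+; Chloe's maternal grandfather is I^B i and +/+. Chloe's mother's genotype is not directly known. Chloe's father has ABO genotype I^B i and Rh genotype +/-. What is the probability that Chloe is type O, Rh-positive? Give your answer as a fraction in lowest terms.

1/4

Chloe's mother's ABO genotype from I^B i × I^B i: 1/4 I^B I^B, 1/2 I^B i, 1/4 i i.
Crossing each possibility with the father I^B i and summing P(type O): 1/4·0 + 1/2·1/4 + 1/4·1/2 = 1/4.
Similarly for Rh via the mother's Rh distribution: P(Rh+) = 1.
Independent loci: 1/4 × 1 = 1/4.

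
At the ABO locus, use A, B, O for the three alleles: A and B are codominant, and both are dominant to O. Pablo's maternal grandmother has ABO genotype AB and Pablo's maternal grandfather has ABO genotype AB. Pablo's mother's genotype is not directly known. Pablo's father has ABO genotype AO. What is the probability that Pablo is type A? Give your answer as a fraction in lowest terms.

1/2

Pablo's mother's ABO genotype from AB × AB: 1/4 AA, 1/2 AB, 1/4 BB.
Crossing each possibility with the father AO and summing P(type A): 1/4·1 + 1/2·1/2 + 1/4·0 = 1/2.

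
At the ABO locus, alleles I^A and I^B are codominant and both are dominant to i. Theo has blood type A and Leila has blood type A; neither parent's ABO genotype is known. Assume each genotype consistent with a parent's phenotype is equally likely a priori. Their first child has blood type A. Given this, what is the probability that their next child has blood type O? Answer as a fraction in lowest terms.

Possible genotypes: Theo ∈ {I^A I^A, I^A i}; Leila ∈ {I^A I^A, I^A i}.
Weight each parental genotype pair by prior × P(type-A child):
  I^A I^A × I^A I^A: posterior weight 4/15; P(next child type O) = 0.
  I^A I^A × I^A i: posterior weight 4/15; P(next child type O) = 0.
  I^A i × I^A I^A: posterior weight 4/15; P(next child type O) = 0.
  I^A i × I^A i: posterior weight 1/5; P(next child type O) = 1/4.
Weighted sum = 1/20.

1/20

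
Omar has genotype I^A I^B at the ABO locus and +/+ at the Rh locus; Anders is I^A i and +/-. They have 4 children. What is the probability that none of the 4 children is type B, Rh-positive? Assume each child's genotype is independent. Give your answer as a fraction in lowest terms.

81/256

ABO cross I^A I^B × I^A i → 1/2 A, 1/4 B, 1/4 AB.
Rh cross +/+ × +/- → 1 Rh+; so P(type B, Rh-positive) = 1/4 × 1 = 1/4 per child.
P(not type B, Rh-positive) = 3/4 for one child; (3/4)^4 = 81/256.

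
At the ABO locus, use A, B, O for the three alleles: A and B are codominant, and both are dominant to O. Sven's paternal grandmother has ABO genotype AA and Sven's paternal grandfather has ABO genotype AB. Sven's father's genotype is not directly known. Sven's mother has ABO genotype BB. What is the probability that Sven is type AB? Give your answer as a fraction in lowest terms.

3/4

Sven's father's ABO genotype from AA × AB: 1/2 AA, 1/2 AB.
Crossing each possibility with the mother BB and summing P(type AB): 1/2·1 + 1/2·1/2 = 3/4.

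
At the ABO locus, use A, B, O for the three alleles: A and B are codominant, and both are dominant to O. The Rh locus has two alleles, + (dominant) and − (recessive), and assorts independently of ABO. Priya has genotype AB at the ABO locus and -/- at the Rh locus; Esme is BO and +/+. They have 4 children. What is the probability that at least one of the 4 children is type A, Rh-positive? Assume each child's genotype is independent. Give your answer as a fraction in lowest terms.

ABO cross AB × BO → 1/4 A, 1/2 B, 1/4 AB.
Rh cross -/- × +/+ → 1 Rh+; so P(type A, Rh-positive) = 1/4 × 1 = 1/4 per child.
P(none) = (3/4)^4 = 81/256; P(at least one) = 1 − 81/256 = 175/256.

175/256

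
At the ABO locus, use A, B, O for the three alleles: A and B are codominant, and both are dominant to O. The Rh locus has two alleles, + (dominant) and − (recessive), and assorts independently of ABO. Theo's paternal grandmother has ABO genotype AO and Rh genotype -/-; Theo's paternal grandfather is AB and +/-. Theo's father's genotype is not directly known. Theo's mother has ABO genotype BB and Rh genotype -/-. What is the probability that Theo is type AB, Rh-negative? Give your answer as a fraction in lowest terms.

Theo's father's ABO genotype from AO × AB: 1/4 AA, 1/4 AB, 1/4 AO, 1/4 BO.
Crossing each possibility with the mother BB and summing P(type AB): 1/4·1 + 1/4·1/2 + 1/4·1/2 + 1/4·0 = 1/2.
Similarly for Rh via the father's Rh distribution: P(Rh-) = 3/4.
Independent loci: 1/2 × 3/4 = 3/8.

3/8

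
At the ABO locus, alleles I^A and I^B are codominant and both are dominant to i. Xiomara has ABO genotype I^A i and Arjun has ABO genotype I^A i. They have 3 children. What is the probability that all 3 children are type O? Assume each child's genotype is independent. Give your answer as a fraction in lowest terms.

1/64

ABO cross I^A i × I^A i → 1/4 O, 3/4 A.
So P(type O) = 1/4 per child.
All 3 independent: (1/4)^3 = 1/64.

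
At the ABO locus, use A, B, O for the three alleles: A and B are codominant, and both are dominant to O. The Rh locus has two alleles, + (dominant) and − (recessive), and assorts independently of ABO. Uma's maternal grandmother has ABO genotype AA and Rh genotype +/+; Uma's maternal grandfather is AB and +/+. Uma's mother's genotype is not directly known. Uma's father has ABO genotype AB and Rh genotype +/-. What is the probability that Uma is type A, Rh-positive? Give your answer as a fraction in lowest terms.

Uma's mother's ABO genotype from AA × AB: 1/2 AA, 1/2 AB.
Crossing each possibility with the father AB and summing P(type A): 1/2·1/2 + 1/2·1/4 = 3/8.
Similarly for Rh via the mother's Rh distribution: P(Rh+) = 1.
Independent loci: 3/8 × 1 = 3/8.

3/8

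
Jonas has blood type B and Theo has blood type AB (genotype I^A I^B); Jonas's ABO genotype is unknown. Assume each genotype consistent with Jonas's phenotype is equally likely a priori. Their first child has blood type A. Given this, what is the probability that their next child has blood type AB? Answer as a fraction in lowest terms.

Possible genotypes: Jonas ∈ {I^B I^B, I^B i}; Theo ∈ {I^A I^B}.
Weight each parental genotype pair by prior × P(type-A child):
  I^B i × I^A I^B: posterior weight 1; P(next child type AB) = 1/4.
Weighted sum = 1/4.

1/4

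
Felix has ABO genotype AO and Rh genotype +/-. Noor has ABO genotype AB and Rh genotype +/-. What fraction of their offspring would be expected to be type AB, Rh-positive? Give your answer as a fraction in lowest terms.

ABO cross AO × AB → offspring phenotypes: 1/2 A, 1/4 B, 1/4 AB.
Rh cross +/- × +/- → 3/4 Rh+, 1/4 Rh-.
Independent loci: P(type AB, Rh-positive) = 1/4 × 3/4 = 3/16.

3/16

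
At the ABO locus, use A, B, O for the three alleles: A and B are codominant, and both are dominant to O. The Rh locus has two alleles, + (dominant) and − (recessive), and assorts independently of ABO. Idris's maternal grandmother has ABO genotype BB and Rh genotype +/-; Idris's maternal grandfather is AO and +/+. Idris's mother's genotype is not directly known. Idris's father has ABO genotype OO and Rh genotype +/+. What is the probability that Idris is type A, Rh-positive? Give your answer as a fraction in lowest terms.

Idris's mother's ABO genotype from BB × AO: 1/2 AB, 1/2 BO.
Crossing each possibility with the father OO and summing P(type A): 1/2·1/2 + 1/2·0 = 1/4.
Similarly for Rh via the mother's Rh distribution: P(Rh+) = 1.
Independent loci: 1/4 × 1 = 1/4.

1/4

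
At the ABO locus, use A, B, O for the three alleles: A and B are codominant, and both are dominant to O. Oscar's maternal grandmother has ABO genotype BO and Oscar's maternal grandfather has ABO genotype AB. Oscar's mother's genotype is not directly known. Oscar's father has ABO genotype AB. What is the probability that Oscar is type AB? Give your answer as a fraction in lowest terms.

3/8

Oscar's mother's ABO genotype from BO × AB: 1/4 AB, 1/4 AO, 1/4 BB, 1/4 BO.
Crossing each possibility with the father AB and summing P(type AB): 1/4·1/2 + 1/4·1/4 + 1/4·1/2 + 1/4·1/4 = 3/8.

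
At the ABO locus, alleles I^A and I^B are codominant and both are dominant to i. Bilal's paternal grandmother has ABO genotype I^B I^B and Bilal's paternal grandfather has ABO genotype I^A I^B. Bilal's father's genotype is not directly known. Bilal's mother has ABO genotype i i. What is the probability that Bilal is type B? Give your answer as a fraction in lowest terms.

3/4

Bilal's father's ABO genotype from I^B I^B × I^A I^B: 1/2 I^A I^B, 1/2 I^B I^B.
Crossing each possibility with the mother i i and summing P(type B): 1/2·1/2 + 1/2·1 = 3/4.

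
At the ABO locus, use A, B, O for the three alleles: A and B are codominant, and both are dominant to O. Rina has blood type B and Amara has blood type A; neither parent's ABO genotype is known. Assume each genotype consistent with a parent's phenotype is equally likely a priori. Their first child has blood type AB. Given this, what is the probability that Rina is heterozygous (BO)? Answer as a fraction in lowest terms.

1/3

Possible genotypes: Rina ∈ {BB, BO}; Amara ∈ {AA, AO}.
Weight each parental genotype pair by prior × P(type-AB child):
  BB × AA: posterior weight 4/9.
  BB × AO: posterior weight 2/9.
  BO × AA: posterior weight 2/9.
  BO × AO: posterior weight 1/9.
Sum the posterior weight over pairs where Rina is BO: 1/3.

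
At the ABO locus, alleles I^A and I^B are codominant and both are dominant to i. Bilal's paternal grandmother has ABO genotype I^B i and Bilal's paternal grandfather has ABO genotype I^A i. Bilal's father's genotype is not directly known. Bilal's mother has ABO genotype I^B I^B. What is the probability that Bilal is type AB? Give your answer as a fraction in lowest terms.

Bilal's father's ABO genotype from I^B i × I^A i: 1/4 I^A I^B, 1/4 I^A i, 1/4 I^B i, 1/4 i i.
Crossing each possibility with the mother I^B I^B and summing P(type AB): 1/4·1/2 + 1/4·1/2 + 1/4·0 + 1/4·0 = 1/4.

1/4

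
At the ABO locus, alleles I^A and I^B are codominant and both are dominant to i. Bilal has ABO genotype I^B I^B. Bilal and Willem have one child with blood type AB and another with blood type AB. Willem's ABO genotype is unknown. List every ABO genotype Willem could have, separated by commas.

For each candidate genotype of Willem, check whether crossing it with I^B I^B can produce every observed child phenotype.
  I^A I^A → possible child types {AB} ✓
  I^A I^B → possible child types {B, AB} ✓
  I^A i → possible child types {B, AB} ✓
  I^B I^B → possible child types {B} ✗
  I^B i → possible child types {B} ✗
  i i → possible child types {B} ✗

I^A I^A, I^A I^B, I^A i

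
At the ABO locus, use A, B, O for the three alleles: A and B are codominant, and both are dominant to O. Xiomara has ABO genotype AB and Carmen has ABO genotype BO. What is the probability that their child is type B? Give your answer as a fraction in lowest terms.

1/2

ABO cross AB × BO → offspring phenotypes: 1/4 A, 1/2 B, 1/4 AB.
So P(type B) = 1/2.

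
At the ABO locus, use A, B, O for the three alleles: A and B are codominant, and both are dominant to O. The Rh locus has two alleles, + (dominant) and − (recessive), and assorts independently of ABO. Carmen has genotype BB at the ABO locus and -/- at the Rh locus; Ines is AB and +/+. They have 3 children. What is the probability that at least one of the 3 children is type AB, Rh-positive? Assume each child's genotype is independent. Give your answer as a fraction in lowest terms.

ABO cross BB × AB → 1/2 B, 1/2 AB.
Rh cross -/- × +/+ → 1 Rh+; so P(type AB, Rh-positive) = 1/2 × 1 = 1/2 per child.
P(none) = (1/2)^3 = 1/8; P(at least one) = 1 − 1/8 = 7/8.

7/8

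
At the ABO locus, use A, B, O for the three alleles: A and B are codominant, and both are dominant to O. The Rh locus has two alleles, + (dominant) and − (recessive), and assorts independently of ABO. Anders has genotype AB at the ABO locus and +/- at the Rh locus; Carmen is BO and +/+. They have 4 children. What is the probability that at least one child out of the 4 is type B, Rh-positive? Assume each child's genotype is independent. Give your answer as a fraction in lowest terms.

15/16

ABO cross AB × BO → 1/4 A, 1/2 B, 1/4 AB.
Rh cross +/- × +/+ → 1 Rh+; so P(type B, Rh-positive) = 1/2 × 1 = 1/2 per child.
P(none) = (1/2)^4 = 1/16; P(at least one) = 1 − 1/16 = 15/16.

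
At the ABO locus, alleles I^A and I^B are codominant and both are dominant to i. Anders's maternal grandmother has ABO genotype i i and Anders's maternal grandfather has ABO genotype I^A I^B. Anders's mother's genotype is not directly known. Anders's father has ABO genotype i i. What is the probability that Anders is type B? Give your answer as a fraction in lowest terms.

Anders's mother's ABO genotype from i i × I^A I^B: 1/2 I^A i, 1/2 I^B i.
Crossing each possibility with the father i i and summing P(type B): 1/2·0 + 1/2·1/2 = 1/4.

1/4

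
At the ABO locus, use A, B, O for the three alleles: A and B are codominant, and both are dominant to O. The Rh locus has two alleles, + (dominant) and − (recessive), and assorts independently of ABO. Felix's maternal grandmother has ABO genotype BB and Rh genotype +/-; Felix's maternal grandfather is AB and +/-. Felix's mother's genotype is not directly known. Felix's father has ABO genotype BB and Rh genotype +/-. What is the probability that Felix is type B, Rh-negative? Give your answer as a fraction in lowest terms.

Felix's mother's ABO genotype from BB × AB: 1/2 AB, 1/2 BB.
Crossing each possibility with the father BB and summing P(type B): 1/2·1/2 + 1/2·1 = 3/4.
Similarly for Rh via the mother's Rh distribution: P(Rh-) = 1/4.
Independent loci: 3/4 × 1/4 = 3/16.

3/16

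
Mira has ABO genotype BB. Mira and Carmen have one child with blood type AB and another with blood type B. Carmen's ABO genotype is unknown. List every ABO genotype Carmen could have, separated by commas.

AB, AO

For each candidate genotype of Carmen, check whether crossing it with BB can produce every observed child phenotype.
  AA → possible child types {AB} ✗
  AB → possible child types {B, AB} ✓
  AO → possible child types {B, AB} ✓
  BB → possible child types {B} ✗
  BO → possible child types {B} ✗
  OO → possible child types {B} ✗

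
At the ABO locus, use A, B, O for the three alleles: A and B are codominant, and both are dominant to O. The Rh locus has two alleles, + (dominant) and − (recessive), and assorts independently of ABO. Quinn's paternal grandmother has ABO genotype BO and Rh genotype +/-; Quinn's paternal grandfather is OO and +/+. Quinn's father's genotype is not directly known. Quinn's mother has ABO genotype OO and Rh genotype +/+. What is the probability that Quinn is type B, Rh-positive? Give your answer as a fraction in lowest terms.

1/4

Quinn's father's ABO genotype from BO × OO: 1/2 BO, 1/2 OO.
Crossing each possibility with the mother OO and summing P(type B): 1/2·1/2 + 1/2·0 = 1/4.
Similarly for Rh via the father's Rh distribution: P(Rh+) = 1.
Independent loci: 1/4 × 1 = 1/4.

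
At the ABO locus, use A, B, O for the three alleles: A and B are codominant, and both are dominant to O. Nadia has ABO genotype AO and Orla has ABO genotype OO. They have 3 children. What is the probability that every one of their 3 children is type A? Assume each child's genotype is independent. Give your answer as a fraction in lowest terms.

1/8

ABO cross AO × OO → 1/2 O, 1/2 A.
So P(type A) = 1/2 per child.
All 3 independent: (1/2)^3 = 1/8.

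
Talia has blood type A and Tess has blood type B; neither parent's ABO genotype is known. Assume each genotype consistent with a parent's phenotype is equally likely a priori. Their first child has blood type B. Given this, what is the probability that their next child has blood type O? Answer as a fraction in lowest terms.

Possible genotypes: Talia ∈ {I^A I^A, I^A i}; Tess ∈ {I^B I^B, I^B i}.
Weight each parental genotype pair by prior × P(type-B child):
  I^A i × I^B I^B: posterior weight 2/3; P(next child type O) = 0.
  I^A i × I^B i: posterior weight 1/3; P(next child type O) = 1/4.
Weighted sum = 1/12.

1/12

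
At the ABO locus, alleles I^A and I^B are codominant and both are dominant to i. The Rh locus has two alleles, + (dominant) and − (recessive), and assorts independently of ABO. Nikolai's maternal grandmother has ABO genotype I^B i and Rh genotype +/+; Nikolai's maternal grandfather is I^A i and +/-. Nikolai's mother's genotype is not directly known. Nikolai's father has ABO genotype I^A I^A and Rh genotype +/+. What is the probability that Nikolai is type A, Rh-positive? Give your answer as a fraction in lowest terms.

3/4

Nikolai's mother's ABO genotype from I^B i × I^A i: 1/4 I^A I^B, 1/4 I^A i, 1/4 I^B i, 1/4 i i.
Crossing each possibility with the father I^A I^A and summing P(type A): 1/4·1/2 + 1/4·1 + 1/4·1/2 + 1/4·1 = 3/4.
Similarly for Rh via the mother's Rh distribution: P(Rh+) = 1.
Independent loci: 3/4 × 1 = 3/4.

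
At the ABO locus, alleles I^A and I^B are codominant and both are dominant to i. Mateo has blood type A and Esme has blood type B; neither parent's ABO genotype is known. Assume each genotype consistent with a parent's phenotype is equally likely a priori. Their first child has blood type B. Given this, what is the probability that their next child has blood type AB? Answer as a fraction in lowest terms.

Possible genotypes: Mateo ∈ {I^A I^A, I^A i}; Esme ∈ {I^B I^B, I^B i}.
Weight each parental genotype pair by prior × P(type-B child):
  I^A i × I^B I^B: posterior weight 2/3; P(next child type AB) = 1/2.
  I^A i × I^B i: posterior weight 1/3; P(next child type AB) = 1/4.
Weighted sum = 5/12.

5/12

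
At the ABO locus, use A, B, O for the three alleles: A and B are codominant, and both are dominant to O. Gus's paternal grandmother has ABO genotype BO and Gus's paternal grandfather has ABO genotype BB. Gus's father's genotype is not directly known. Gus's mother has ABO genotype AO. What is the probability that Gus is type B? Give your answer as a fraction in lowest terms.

3/8

Gus's father's ABO genotype from BO × BB: 1/2 BB, 1/2 BO.
Crossing each possibility with the mother AO and summing P(type B): 1/2·1/2 + 1/2·1/4 = 3/8.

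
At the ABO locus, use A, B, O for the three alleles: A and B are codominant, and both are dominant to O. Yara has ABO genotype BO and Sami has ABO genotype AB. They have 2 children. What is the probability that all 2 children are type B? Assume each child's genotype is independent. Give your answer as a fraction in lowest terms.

ABO cross BO × AB → 1/4 A, 1/2 B, 1/4 AB.
So P(type B) = 1/2 per child.
All 2 independent: (1/2)^2 = 1/4.

1/4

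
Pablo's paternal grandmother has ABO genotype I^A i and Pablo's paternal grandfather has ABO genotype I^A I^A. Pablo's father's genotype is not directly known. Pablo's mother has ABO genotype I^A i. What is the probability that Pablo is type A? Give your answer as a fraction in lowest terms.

7/8

Pablo's father's ABO genotype from I^A i × I^A I^A: 1/2 I^A I^A, 1/2 I^A i.
Crossing each possibility with the mother I^A i and summing P(type A): 1/2·1 + 1/2·3/4 = 7/8.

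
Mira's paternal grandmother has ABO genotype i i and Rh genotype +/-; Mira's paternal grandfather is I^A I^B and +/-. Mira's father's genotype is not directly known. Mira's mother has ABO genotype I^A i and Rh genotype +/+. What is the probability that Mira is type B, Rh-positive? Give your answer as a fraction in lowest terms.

1/8

Mira's father's ABO genotype from i i × I^A I^B: 1/2 I^A i, 1/2 I^B i.
Crossing each possibility with the mother I^A i and summing P(type B): 1/2·0 + 1/2·1/4 = 1/8.
Similarly for Rh via the father's Rh distribution: P(Rh+) = 1.
Independent loci: 1/8 × 1 = 1/8.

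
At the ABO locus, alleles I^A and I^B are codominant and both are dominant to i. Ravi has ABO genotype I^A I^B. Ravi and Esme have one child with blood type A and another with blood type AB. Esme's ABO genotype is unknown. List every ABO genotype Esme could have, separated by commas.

I^A I^A, I^A I^B, I^A i, I^B i

For each candidate genotype of Esme, check whether crossing it with I^A I^B can produce every observed child phenotype.
  I^A I^A → possible child types {A, AB} ✓
  I^A I^B → possible child types {A, B, AB} ✓
  I^A i → possible child types {A, B, AB} ✓
  I^B I^B → possible child types {B, AB} ✗
  I^B i → possible child types {A, B, AB} ✓
  i i → possible child types {A, B} ✗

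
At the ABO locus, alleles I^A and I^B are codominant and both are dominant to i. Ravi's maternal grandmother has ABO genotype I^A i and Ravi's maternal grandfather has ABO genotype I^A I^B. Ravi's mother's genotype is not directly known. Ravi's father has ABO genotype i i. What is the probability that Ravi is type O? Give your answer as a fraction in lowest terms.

1/4

Ravi's mother's ABO genotype from I^A i × I^A I^B: 1/4 I^A I^A, 1/4 I^A I^B, 1/4 I^A i, 1/4 I^B i.
Crossing each possibility with the father i i and summing P(type O): 1/4·0 + 1/4·0 + 1/4·1/2 + 1/4·1/2 = 1/4.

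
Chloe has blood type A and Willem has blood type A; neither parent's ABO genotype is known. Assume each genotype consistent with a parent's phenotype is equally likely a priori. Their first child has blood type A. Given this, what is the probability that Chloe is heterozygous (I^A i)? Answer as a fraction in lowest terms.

7/15

Possible genotypes: Chloe ∈ {I^A I^A, I^A i}; Willem ∈ {I^A I^A, I^A i}.
Weight each parental genotype pair by prior × P(type-A child):
  I^A I^A × I^A I^A: posterior weight 4/15.
  I^A I^A × I^A i: posterior weight 4/15.
  I^A i × I^A I^A: posterior weight 4/15.
  I^A i × I^A i: posterior weight 1/5.
Sum the posterior weight over pairs where Chloe is I^A i: 7/15.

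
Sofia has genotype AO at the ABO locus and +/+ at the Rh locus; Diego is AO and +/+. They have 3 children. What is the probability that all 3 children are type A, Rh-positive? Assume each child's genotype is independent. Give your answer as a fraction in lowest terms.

27/64

ABO cross AO × AO → 1/4 O, 3/4 A.
Rh cross +/+ × +/+ → 1 Rh+; so P(type A, Rh-positive) = 3/4 × 1 = 3/4 per child.
All 3 independent: (3/4)^3 = 27/64.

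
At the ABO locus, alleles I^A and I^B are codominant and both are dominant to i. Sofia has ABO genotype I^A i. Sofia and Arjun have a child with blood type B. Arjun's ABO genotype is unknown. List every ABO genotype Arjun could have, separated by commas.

For each candidate genotype of Arjun, check whether crossing it with I^A i can produce every observed child phenotype.
  I^A I^A → possible child types {A} ✗
  I^A I^B → possible child types {A, B, AB} ✓
  I^A i → possible child types {O, A} ✗
  I^B I^B → possible child types {B, AB} ✓
  I^B i → possible child types {O, A, B, AB} ✓
  i i → possible child types {O, A} ✗

I^A I^B, I^B I^B, I^B i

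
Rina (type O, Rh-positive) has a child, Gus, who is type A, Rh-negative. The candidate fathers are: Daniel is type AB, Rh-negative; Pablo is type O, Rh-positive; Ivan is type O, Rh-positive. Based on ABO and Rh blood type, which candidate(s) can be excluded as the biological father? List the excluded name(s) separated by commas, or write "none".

Pablo, Ivan

A candidate is excluded only if no genotype consistent with his phenotype could produce a type A, Rh-negative child with a type O, Rh-positive mother.
Pablo (type O, Rh+): no genotype consistent with that phenotype can produce a type-A Rh- child with a type-O mother.
Ivan (type O, Rh+): no genotype consistent with that phenotype can produce a type-A Rh- child with a type-O mother.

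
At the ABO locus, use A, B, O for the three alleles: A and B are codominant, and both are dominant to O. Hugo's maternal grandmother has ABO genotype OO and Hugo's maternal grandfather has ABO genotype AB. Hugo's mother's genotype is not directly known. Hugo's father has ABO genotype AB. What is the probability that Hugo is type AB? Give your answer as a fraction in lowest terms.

1/4

Hugo's mother's ABO genotype from OO × AB: 1/2 AO, 1/2 BO.
Crossing each possibility with the father AB and summing P(type AB): 1/2·1/4 + 1/2·1/4 = 1/4.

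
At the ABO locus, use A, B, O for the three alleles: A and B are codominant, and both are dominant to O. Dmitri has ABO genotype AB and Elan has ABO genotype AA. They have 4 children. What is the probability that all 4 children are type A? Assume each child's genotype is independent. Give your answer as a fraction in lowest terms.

1/16

ABO cross AB × AA → 1/2 A, 1/2 AB.
So P(type A) = 1/2 per child.
All 4 independent: (1/2)^4 = 1/16.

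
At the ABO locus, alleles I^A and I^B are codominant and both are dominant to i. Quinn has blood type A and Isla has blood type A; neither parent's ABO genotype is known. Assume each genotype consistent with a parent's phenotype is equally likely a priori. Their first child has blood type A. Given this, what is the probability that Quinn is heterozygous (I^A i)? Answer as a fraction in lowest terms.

7/15

Possible genotypes: Quinn ∈ {I^A I^A, I^A i}; Isla ∈ {I^A I^A, I^A i}.
Weight each parental genotype pair by prior × P(type-A child):
  I^A I^A × I^A I^A: posterior weight 4/15.
  I^A I^A × I^A i: posterior weight 4/15.
  I^A i × I^A I^A: posterior weight 4/15.
  I^A i × I^A i: posterior weight 1/5.
Sum the posterior weight over pairs where Quinn is I^A i: 7/15.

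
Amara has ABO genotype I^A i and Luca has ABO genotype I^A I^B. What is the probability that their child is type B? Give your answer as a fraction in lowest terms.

ABO cross I^A i × I^A I^B → offspring phenotypes: 1/2 A, 1/4 B, 1/4 AB.
So P(type B) = 1/4.

1/4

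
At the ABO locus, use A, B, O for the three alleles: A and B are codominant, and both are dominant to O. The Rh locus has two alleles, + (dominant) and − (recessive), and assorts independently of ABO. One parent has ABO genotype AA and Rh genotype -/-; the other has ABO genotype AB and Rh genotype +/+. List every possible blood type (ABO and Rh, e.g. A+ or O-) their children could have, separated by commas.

A+, AB+

Gametes from AA × AB give offspring ABO genotypes AA, AB, i.e. phenotypes A, AB.
Rh cross -/- × +/+ → phenotypes Rh+.
Combining independently: A+, AB+.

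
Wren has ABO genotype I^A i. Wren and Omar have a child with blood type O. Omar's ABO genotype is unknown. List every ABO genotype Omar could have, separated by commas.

I^A i, I^B i, i i

For each candidate genotype of Omar, check whether crossing it with I^A i can produce every observed child phenotype.
  I^A I^A → possible child types {A} ✗
  I^A I^B → possible child types {A, B, AB} ✗
  I^A i → possible child types {O, A} ✓
  I^B I^B → possible child types {B, AB} ✗
  I^B i → possible child types {O, A, B, AB} ✓
  i i → possible child types {O, A} ✓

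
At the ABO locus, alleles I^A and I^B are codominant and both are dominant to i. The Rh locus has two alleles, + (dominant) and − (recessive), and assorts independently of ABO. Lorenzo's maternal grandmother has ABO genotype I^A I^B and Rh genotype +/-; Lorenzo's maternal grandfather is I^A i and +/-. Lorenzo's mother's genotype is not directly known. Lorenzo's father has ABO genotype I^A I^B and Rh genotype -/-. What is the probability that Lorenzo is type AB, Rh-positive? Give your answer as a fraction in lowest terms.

3/16

Lorenzo's mother's ABO genotype from I^A I^B × I^A i: 1/4 I^A I^A, 1/4 I^A I^B, 1/4 I^A i, 1/4 I^B i.
Crossing each possibility with the father I^A I^B and summing P(type AB): 1/4·1/2 + 1/4·1/2 + 1/4·1/4 + 1/4·1/4 = 3/8.
Similarly for Rh via the mother's Rh distribution: P(Rh+) = 1/2.
Independent loci: 3/8 × 1/2 = 3/16.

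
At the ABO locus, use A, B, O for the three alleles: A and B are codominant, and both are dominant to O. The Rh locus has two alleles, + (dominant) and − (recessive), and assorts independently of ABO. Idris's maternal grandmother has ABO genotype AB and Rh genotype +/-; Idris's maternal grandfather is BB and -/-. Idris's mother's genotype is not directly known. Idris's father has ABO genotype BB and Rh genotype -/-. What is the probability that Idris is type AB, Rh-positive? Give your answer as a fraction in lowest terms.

1/16

Idris's mother's ABO genotype from AB × BB: 1/2 AB, 1/2 BB.
Crossing each possibility with the father BB and summing P(type AB): 1/2·1/2 + 1/2·0 = 1/4.
Similarly for Rh via the mother's Rh distribution: P(Rh+) = 1/4.
Independent loci: 1/4 × 1/4 = 1/16.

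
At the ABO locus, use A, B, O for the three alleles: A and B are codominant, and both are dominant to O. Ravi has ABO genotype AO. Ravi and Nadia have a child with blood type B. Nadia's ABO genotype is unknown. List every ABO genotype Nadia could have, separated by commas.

AB, BB, BO

For each candidate genotype of Nadia, check whether crossing it with AO can produce every observed child phenotype.
  AA → possible child types {A} ✗
  AB → possible child types {A, B, AB} ✓
  AO → possible child types {O, A} ✗
  BB → possible child types {B, AB} ✓
  BO → possible child types {O, A, B, AB} ✓
  OO → possible child types {O, A} ✗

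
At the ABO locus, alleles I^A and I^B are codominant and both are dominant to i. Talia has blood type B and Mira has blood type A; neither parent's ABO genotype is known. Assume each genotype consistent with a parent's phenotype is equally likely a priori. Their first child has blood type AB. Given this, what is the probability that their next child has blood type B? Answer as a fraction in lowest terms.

5/36

Possible genotypes: Talia ∈ {I^B I^B, I^B i}; Mira ∈ {I^A I^A, I^A i}.
Weight each parental genotype pair by prior × P(type-AB child):
  I^B I^B × I^A I^A: posterior weight 4/9; P(next child type B) = 0.
  I^B I^B × I^A i: posterior weight 2/9; P(next child type B) = 1/2.
  I^B i × I^A I^A: posterior weight 2/9; P(next child type B) = 0.
  I^B i × I^A i: posterior weight 1/9; P(next child type B) = 1/4.
Weighted sum = 5/36.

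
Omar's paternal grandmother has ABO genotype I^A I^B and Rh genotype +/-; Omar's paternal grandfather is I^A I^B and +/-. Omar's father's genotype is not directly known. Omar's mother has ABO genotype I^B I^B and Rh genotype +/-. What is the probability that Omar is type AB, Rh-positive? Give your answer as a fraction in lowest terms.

3/8

Omar's father's ABO genotype from I^A I^B × I^A I^B: 1/4 I^A I^A, 1/2 I^A I^B, 1/4 I^B I^B.
Crossing each possibility with the mother I^B I^B and summing P(type AB): 1/4·1 + 1/2·1/2 + 1/4·0 = 1/2.
Similarly for Rh via the father's Rh distribution: P(Rh+) = 3/4.
Independent loci: 1/2 × 3/4 = 3/8.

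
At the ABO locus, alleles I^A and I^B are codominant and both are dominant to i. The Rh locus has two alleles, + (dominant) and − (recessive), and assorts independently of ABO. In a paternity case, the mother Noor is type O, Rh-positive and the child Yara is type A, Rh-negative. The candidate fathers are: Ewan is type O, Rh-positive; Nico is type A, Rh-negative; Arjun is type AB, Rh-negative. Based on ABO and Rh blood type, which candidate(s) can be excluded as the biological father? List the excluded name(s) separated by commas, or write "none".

A candidate is excluded only if no genotype consistent with his phenotype could produce a type A, Rh-negative child with a type O, Rh-positive mother.
Ewan (type O, Rh+): no genotype consistent with that phenotype can produce a type-A Rh- child with a type-O mother.

Ewan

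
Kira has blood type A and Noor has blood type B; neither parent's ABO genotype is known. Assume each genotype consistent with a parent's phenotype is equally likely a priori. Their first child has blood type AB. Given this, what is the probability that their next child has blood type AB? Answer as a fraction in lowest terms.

Possible genotypes: Kira ∈ {AA, AO}; Noor ∈ {BB, BO}.
Weight each parental genotype pair by prior × P(type-AB child):
  AA × BB: posterior weight 4/9; P(next child type AB) = 1.
  AA × BO: posterior weight 2/9; P(next child type AB) = 1/2.
  AO × BB: posterior weight 2/9; P(next child type AB) = 1/2.
  AO × BO: posterior weight 1/9; P(next child type AB) = 1/4.
Weighted sum = 25/36.

25/36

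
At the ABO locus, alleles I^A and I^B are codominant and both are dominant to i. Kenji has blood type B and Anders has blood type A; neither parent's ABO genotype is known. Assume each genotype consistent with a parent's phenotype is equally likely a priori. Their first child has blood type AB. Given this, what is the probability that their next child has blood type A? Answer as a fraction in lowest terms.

5/36

Possible genotypes: Kenji ∈ {I^B I^B, I^B i}; Anders ∈ {I^A I^A, I^A i}.
Weight each parental genotype pair by prior × P(type-AB child):
  I^B I^B × I^A I^A: posterior weight 4/9; P(next child type A) = 0.
  I^B I^B × I^A i: posterior weight 2/9; P(next child type A) = 0.
  I^B i × I^A I^A: posterior weight 2/9; P(next child type A) = 1/2.
  I^B i × I^A i: posterior weight 1/9; P(next child type A) = 1/4.
Weighted sum = 5/36.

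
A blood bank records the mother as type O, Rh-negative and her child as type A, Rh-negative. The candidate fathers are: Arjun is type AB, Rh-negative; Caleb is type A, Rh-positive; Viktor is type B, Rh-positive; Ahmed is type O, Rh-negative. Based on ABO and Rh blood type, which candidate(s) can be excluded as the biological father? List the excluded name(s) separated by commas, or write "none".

Viktor, Ahmed

A candidate is excluded only if no genotype consistent with his phenotype could produce a type A, Rh-negative child with a type O, Rh-negative mother.
Viktor (type B, Rh+): no genotype consistent with that phenotype can produce a type-A Rh- child with a type-O mother.
Ahmed (type O, Rh-): no genotype consistent with that phenotype can produce a type-A Rh- child with a type-O mother.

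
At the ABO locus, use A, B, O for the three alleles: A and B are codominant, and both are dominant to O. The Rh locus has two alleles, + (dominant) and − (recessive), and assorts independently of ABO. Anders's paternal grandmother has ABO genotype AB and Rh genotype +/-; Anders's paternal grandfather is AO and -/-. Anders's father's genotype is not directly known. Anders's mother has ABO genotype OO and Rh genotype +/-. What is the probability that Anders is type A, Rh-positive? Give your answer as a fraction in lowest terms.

5/16

Anders's father's ABO genotype from AB × AO: 1/4 AA, 1/4 AB, 1/4 AO, 1/4 BO.
Crossing each possibility with the mother OO and summing P(type A): 1/4·1 + 1/4·1/2 + 1/4·1/2 + 1/4·0 = 1/2.
Similarly for Rh via the father's Rh distribution: P(Rh+) = 5/8.
Independent loci: 1/2 × 5/8 = 5/16.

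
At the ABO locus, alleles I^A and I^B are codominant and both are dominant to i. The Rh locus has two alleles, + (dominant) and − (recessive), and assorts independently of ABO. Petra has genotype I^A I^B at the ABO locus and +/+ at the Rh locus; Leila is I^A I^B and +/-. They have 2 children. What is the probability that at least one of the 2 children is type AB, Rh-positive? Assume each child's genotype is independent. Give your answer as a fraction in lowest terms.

3/4

ABO cross I^A I^B × I^A I^B → 1/4 A, 1/4 B, 1/2 AB.
Rh cross +/+ × +/- → 1 Rh+; so P(type AB, Rh-positive) = 1/2 × 1 = 1/2 per child.
P(none) = (1/2)^2 = 1/4; P(at least one) = 1 − 1/4 = 3/4.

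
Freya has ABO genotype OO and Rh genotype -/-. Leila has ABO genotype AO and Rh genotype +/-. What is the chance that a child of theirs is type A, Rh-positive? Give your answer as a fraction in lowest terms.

ABO cross OO × AO → offspring phenotypes: 1/2 O, 1/2 A.
Rh cross -/- × +/- → 1/2 Rh+, 1/2 Rh-.
Independent loci: P(type A, Rh-positive) = 1/2 × 1/2 = 1/4.

1/4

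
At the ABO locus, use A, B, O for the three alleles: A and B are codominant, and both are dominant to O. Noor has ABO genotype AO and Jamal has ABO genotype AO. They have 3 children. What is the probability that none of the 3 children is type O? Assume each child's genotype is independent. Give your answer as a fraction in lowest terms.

ABO cross AO × AO → 1/4 O, 3/4 A.
So P(type O) = 1/4 per child.
P(not type O) = 3/4 for one child; (3/4)^3 = 27/64.

27/64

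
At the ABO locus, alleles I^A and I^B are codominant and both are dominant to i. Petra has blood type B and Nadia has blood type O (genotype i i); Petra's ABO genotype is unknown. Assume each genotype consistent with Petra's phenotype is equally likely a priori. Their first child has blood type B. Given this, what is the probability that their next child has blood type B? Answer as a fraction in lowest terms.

5/6

Possible genotypes: Petra ∈ {I^B I^B, I^B i}; Nadia ∈ {i i}.
Weight each parental genotype pair by prior × P(type-B child):
  I^B I^B × i i: posterior weight 2/3; P(next child type B) = 1.
  I^B i × i i: posterior weight 1/3; P(next child type B) = 1/2.
Weighted sum = 5/6.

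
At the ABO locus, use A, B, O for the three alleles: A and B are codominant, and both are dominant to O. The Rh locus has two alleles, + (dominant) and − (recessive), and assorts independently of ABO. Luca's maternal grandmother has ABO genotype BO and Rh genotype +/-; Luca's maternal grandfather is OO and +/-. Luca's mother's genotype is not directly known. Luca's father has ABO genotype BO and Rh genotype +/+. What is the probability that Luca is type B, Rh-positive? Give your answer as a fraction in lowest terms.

5/8

Luca's mother's ABO genotype from BO × OO: 1/2 BO, 1/2 OO.
Crossing each possibility with the father BO and summing P(type B): 1/2·3/4 + 1/2·1/2 = 5/8.
Similarly for Rh via the mother's Rh distribution: P(Rh+) = 1.
Independent loci: 5/8 × 1 = 5/8.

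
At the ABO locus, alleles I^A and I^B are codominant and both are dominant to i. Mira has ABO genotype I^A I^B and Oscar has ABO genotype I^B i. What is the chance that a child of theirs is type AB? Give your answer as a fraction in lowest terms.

ABO cross I^A I^B × I^B i → offspring phenotypes: 1/4 A, 1/2 B, 1/4 AB.
So P(type AB) = 1/4.

1/4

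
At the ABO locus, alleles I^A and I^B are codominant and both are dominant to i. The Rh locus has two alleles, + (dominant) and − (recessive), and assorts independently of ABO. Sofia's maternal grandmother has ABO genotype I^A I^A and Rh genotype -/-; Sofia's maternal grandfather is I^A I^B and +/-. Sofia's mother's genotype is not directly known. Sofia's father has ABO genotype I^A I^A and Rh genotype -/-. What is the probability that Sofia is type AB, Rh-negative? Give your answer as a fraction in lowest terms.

3/16

Sofia's mother's ABO genotype from I^A I^A × I^A I^B: 1/2 I^A I^A, 1/2 I^A I^B.
Crossing each possibility with the father I^A I^A and summing P(type AB): 1/2·0 + 1/2·1/2 = 1/4.
Similarly for Rh via the mother's Rh distribution: P(Rh-) = 3/4.
Independent loci: 1/4 × 3/4 = 3/16.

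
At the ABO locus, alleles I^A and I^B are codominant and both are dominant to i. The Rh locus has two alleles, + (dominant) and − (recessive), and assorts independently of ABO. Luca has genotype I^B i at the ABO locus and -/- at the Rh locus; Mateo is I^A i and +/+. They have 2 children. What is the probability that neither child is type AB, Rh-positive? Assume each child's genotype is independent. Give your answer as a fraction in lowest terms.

9/16

ABO cross I^B i × I^A i → 1/4 O, 1/4 A, 1/4 B, 1/4 AB.
Rh cross -/- × +/+ → 1 Rh+; so P(type AB, Rh-positive) = 1/4 × 1 = 1/4 per child.
P(not type AB, Rh-positive) = 3/4 for one child; (3/4)^2 = 9/16.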